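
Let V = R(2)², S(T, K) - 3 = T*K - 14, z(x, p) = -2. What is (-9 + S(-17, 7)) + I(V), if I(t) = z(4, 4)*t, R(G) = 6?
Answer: -211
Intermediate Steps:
S(T, K) = -11 + K*T (S(T, K) = 3 + (T*K - 14) = 3 + (K*T - 14) = 3 + (-14 + K*T) = -11 + K*T)
V = 36 (V = 6² = 36)
I(t) = -2*t
(-9 + S(-17, 7)) + I(V) = (-9 + (-11 + 7*(-17))) - 2*36 = (-9 + (-11 - 119)) - 72 = (-9 - 130) - 72 = -139 - 72 = -211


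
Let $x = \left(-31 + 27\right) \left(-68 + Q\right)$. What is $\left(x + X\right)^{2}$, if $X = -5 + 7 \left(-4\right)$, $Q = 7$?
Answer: $44521$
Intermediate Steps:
$x = 244$ ($x = \left(-31 + 27\right) \left(-68 + 7\right) = \left(-4\right) \left(-61\right) = 244$)
$X = -33$ ($X = -5 - 28 = -33$)
$\left(x + X\right)^{2} = \left(244 - 33\right)^{2} = 211^{2} = 44521$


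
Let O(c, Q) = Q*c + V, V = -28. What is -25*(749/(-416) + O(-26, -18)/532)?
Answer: 1346425/55328 ≈ 24.335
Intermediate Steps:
O(c, Q) = -28 + Q*c (O(c, Q) = Q*c - 28 = -28 + Q*c)
-25*(749/(-416) + O(-26, -18)/532) = -25*(749/(-416) + (-28 - 18*(-26))/532) = -25*(749*(-1/416) + (-28 + 468)*(1/532)) = -25*(-749/416 + 440*(1/532)) = -25*(-749/416 + 110/133) = -25*(-53857/55328) = 1346425/55328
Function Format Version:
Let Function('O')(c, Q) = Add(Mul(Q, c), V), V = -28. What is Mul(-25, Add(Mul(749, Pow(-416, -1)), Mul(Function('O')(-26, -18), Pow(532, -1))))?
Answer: Rational(1346425, 55328) ≈ 24.335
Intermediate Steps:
Function('O')(c, Q) = Add(-28, Mul(Q, c)) (Function('O')(c, Q) = Add(Mul(Q, c), -28) = Add(-28, Mul(Q, c)))
Mul(-25, Add(Mul(749, Pow(-416, -1)), Mul(Function('O')(-26, -18), Pow(532, -1)))) = Mul(-25, Add(Mul(749, Pow(-416, -1)), Mul(Add(-28, Mul(-18, -26)), Pow(532, -1)))) = Mul(-25, Add(Mul(749, Rational(-1, 416)), Mul(Add(-28, 468), Rational(1, 532)))) = Mul(-25, Add(Rational(-749, 416), Mul(440, Rational(1, 532)))) = Mul(-25, Add(Rational(-749, 416), Rational(110, 133))) = Mul(-25, Rational(-53857, 55328)) = Rational(1346425, 55328)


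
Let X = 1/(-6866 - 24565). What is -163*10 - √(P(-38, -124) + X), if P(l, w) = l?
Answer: -1630 - I*√37540526349/31431 ≈ -1630.0 - 6.1644*I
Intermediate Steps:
X = -1/31431 (X = 1/(-31431) = -1/31431 ≈ -3.1816e-5)
-163*10 - √(P(-38, -124) + X) = -163*10 - √(-38 - 1/31431) = -1630 - √(-1194379/31431) = -1630 - I*√37540526349/31431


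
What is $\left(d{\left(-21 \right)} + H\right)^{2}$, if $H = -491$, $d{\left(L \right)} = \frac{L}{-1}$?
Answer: $220900$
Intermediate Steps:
$d{\left(L \right)} = - L$ ($d{\left(L \right)} = L \left(-1\right) = - L$)
$\left(d{\left(-21 \right)} + H\right)^{2} = \left(\left(-1\right) \left(-21\right) - 491\right)^{2} = \left(21 - 491\right)^{2} = \left(-470\right)^{2} = 220900$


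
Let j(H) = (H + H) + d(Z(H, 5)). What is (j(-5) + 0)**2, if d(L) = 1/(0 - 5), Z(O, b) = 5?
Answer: 2601/25 ≈ 104.04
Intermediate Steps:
d(L) = -1/5 (d(L) = 1/(-5) = -1/5)
j(H) = -1/5 + 2*H (j(H) = (H + H) - 1/5 = 2*H - 1/5 = -1/5 + 2*H)
(j(-5) + 0)**2 = ((-1/5 + 2*(-5)) + 0)**2 = ((-1/5 - 10) + 0)**2 = (-51/5 + 0)**2 = (-51/5)**2 = 2601/25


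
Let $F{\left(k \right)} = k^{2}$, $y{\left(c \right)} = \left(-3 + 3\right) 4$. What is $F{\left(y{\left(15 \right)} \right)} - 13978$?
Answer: $-13978$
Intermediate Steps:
$y{\left(c \right)} = 0$ ($y{\left(c \right)} = 0 \cdot 4 = 0$)
$F{\left(y{\left(15 \right)} \right)} - 13978 = 0^{2} - 13978 = 0 - 13978 = -13978$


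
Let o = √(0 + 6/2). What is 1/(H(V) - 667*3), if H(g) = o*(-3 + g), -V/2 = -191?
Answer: -667/1191026 - 379*√3/3573078 ≈ -0.00074374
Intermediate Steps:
o = √3 (o = √(0 + 6*(½)) = √(0 + 3) = √3 ≈ 1.7320)
V = 382 (V = -2*(-191) = 382)
H(g) = √3*(-3 + g)
1/(H(V) - 667*3) = 1/(√3*(-3 + 382) - 667*3) = 1/(√3*379 - 2001) = 1/(379*√3 - 2001) = 1/(-2001 + 379*√3)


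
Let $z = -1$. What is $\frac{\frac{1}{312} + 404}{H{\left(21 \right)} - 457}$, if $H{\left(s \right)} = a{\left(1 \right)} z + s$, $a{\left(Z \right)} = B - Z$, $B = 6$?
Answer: $- \frac{18007}{19656} \approx -0.91611$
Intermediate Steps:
$a{\left(Z \right)} = 6 - Z$
$H{\left(s \right)} = -5 + s$ ($H{\left(s \right)} = \left(6 - 1\right) \left(-1\right) + s = 5 \left(-1\right) + s = -5 + s$)
$\frac{\frac{1}{312} + 404}{H{\left(21 \right)} - 457} = \frac{\frac{1}{312} + 404}{\left(-5 + 21\right) - 457} = \frac{\frac{1}{312} + 404}{16 - 457} = \frac{126049}{312 \left(-441\right)} = \frac{126049}{312} \left(- \frac{1}{441}\right) = - \frac{18007}{19656}$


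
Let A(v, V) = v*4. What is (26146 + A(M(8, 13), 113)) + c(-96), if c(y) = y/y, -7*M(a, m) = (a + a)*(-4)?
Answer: 183285/7 ≈ 26184.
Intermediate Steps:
M(a, m) = 8*a/7 (M(a, m) = -(a + a)*(-4)/7 = -2*a*(-4)/7 = -(-8)*a/7 = 8*a/7)
A(v, V) = 4*v
c(y) = 1
(26146 + A(M(8, 13), 113)) + c(-96) = (26146 + 4*((8/7)*8)) + 1 = (26146 + 4*(64/7)) + 1 = (26146 + 256/7) + 1 = 183278/7 + 1 = 183285/7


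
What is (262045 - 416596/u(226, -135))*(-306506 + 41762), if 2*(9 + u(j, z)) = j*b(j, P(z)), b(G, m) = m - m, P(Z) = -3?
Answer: -81629429416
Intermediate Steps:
b(G, m) = 0
u(j, z) = -9 (u(j, z) = -9 + (j*0)/2 = -9 + (½)*0 = -9 + 0 = -9)
(262045 - 416596/u(226, -135))*(-306506 + 41762) = (262045 - 416596/(-9))*(-306506 + 41762) = (262045 - 416596*(-⅑))*(-264744) = (262045 + 416596/9)*(-264744) = (2775001/9)*(-264744) = -81629429416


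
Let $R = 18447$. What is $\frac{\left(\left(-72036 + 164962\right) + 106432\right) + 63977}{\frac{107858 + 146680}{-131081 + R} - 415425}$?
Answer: $- \frac{14830237195}{23395616994} \approx -0.63389$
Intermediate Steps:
$\frac{\left(\left(-72036 + 164962\right) + 106432\right) + 63977}{\frac{107858 + 146680}{-131081 + R} - 415425} = \frac{\left(\left(-72036 + 164962\right) + 106432\right) + 63977}{\frac{107858 + 146680}{-131081 + 18447} - 415425} = \frac{\left(92926 + 106432\right) + 63977}{\frac{254538}{-112634} - 415425} = \frac{199358 + 63977}{254538 \left(- \frac{1}{112634}\right) - 415425} = \frac{263335}{- \frac{127269}{56317} - 415425} = \frac{263335}{- \frac{23395616994}{56317}} = 263335 \left(- \frac{56317}{23395616994}\right) = - \frac{14830237195}{23395616994}$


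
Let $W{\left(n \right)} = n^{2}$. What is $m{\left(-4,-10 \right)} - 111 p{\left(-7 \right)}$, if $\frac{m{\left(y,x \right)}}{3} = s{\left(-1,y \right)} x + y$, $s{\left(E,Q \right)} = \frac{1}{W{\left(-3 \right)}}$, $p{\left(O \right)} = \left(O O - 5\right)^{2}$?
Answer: $- \frac{644734}{3} \approx -2.1491 \cdot 10^{5}$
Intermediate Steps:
$p{\left(O \right)} = \left(-5 + O^{2}\right)^{2}$ ($p{\left(O \right)} = \left(O^{2} - 5\right)^{2} = \left(-5 + O^{2}\right)^{2}$)
$s{\left(E,Q \right)} = \frac{1}{9}$ ($s{\left(E,Q \right)} = \frac{1}{\left(-3\right)^{2}} = \frac{1}{9}$)
$m{\left(y,x \right)} = 3 y + \frac{x}{3}$ ($m{\left(y,x \right)} = 3 \left(\frac{x}{9} + y\right) = 3 \left(y + \frac{x}{9}\right) = 3 y + \frac{x}{3}$)
$m{\left(-4,-10 \right)} - 111 p{\left(-7 \right)} = \left(3 \left(-4\right) + \frac{1}{3} \left(-10\right)\right) - 111 \left(-5 + \left(-7\right)^{2}\right)^{2} = \left(-12 - \frac{10}{3}\right) - 111 \left(-5 + 49\right)^{2} = - \frac{46}{3} - 111 \cdot 44^{2} = - \frac{46}{3} - 214896 = - \frac{644734}{3}$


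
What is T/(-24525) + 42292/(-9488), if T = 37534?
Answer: -348333473/58173300 ≈ -5.9879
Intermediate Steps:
T/(-24525) + 42292/(-9488) = 37534/(-24525) + 42292/(-9488) = 37534*(-1/24525) + 42292*(-1/9488) = -37534/24525 - 10573/2372 = -348333473/58173300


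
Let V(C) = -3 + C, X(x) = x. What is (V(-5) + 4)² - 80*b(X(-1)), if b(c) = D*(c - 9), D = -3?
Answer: -2384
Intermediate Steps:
b(c) = 27 - 3*c (b(c) = -3*(c - 9) = -3*(-9 + c) = 27 - 3*c)
(V(-5) + 4)² - 80*b(X(-1)) = ((-3 - 5) + 4)² - 80*(27 - 3*(-1)) = (-8 + 4)² - 80*(27 + 3) = (-4)² - 80*30 = 16 - 2400 = -2384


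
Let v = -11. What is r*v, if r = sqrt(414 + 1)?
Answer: -11*sqrt(415) ≈ -224.09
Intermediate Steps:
r = sqrt(415) ≈ 20.372
r*v = sqrt(415)*(-11) = -11*sqrt(415)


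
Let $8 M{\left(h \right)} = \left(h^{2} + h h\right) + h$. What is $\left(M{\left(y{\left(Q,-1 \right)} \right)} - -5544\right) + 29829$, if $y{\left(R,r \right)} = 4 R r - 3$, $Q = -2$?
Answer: $\frac{283039}{8} \approx 35380.0$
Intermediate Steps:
$y{\left(R,r \right)} = -3 + 4 R r$ ($y{\left(R,r \right)} = 4 R r - 3 = -3 + 4 R r$)
$M{\left(h \right)} = \frac{h^{2}}{4} + \frac{h}{8}$ ($M{\left(h \right)} = \frac{\left(h^{2} + h h\right) + h}{8} = \frac{\left(h^{2} + h^{2}\right) + h}{8} = \frac{2 h^{2} + h}{8} = \frac{h + 2 h^{2}}{8} = \frac{h^{2}}{4} + \frac{h}{8}$)
$\left(M{\left(y{\left(Q,-1 \right)} \right)} - -5544\right) + 29829 = \left(\frac{\left(-3 + 4 \left(-2\right) \left(-1\right)\right) \left(1 + 2 \left(-3 + 4 \left(-2\right) \left(-1\right)\right)\right)}{8} - -5544\right) + 29829 = \left(\frac{\left(-3 + 8\right) \left(1 + 2 \left(-3 + 8\right)\right)}{8} + 5544\right) + 29829 = \left(\frac{1}{8} \cdot 5 \left(1 + 2 \cdot 5\right) + 5544\right) + 29829 = \left(\frac{1}{8} \cdot 5 \left(1 + 10\right) + 5544\right) + 29829 = \left(\frac{1}{8} \cdot 5 \cdot 11 + 5544\right) + 29829 = \left(\frac{55}{8} + 5544\right) + 29829 = \frac{44407}{8} + 29829 = \frac{283039}{8}$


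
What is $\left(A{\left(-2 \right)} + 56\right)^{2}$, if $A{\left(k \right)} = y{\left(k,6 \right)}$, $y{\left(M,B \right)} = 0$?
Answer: $3136$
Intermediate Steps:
$A{\left(k \right)} = 0$
$\left(A{\left(-2 \right)} + 56\right)^{2} = \left(0 + 56\right)^{2} = 56^{2} = 3136$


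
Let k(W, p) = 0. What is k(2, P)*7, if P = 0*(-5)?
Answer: 0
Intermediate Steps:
P = 0
k(2, P)*7 = 0*7 = 0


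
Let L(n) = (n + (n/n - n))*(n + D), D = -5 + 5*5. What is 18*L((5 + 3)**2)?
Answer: 1512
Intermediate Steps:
D = 20 (D = -5 + 25 = 20)
L(n) = 20 + n (L(n) = (n + (n/n - n))*(n + 20) = (n + (1 - n))*(20 + n) = 1*(20 + n) = 20 + n)
18*L((5 + 3)**2) = 18*(20 + (5 + 3)**2) = 18*(20 + 8**2) = 18*(20 + 64) = 18*84 = 1512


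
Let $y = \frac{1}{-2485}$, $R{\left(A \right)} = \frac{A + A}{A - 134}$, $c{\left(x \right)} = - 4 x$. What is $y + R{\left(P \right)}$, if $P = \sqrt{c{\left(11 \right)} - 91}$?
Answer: $\frac{- 134 i + 14907 \sqrt{15}}{2485 \left(3 \sqrt{15} + 134 i\right)} \approx 0.014522 - 0.17212 i$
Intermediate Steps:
$P = 3 i \sqrt{15}$ ($P = \sqrt{\left(-4\right) 11 - 91} = \sqrt{-44 - 91} = \sqrt{-135} = 3 i \sqrt{15} \approx 11.619 i$)
$R{\left(A \right)} = \frac{2 A}{-134 + A}$
$y = - \frac{1}{2485} \approx -0.00040241$
$y + R{\left(P \right)} = - \frac{1}{2485} + \frac{2 \cdot 3 i \sqrt{15}}{-134 + 3 i \sqrt{15}} = - \frac{1}{2485} + \frac{6 i \sqrt{15}}{-134 + 3 i \sqrt{15}}$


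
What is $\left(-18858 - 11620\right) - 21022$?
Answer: $-51500$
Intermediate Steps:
$\left(-18858 - 11620\right) - 21022 = -30478 - 21022 = -51500$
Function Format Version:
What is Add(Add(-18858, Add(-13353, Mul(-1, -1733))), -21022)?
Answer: -51500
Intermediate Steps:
Add(Add(-18858, Add(-13353, Mul(-1, -1733))), -21022) = Add(Add(-18858, Add(-13353, 1733)), -21022) = Add(Add(-18858, -11620), -21022) = Add(-30478, -21022) = -51500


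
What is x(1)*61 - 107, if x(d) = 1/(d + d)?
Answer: -153/2 ≈ -76.500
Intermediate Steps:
x(d) = 1/(2*d)
x(1)*61 - 107 = ((½)/1)*61 - 107 = ((½)*1)*61 - 107 = (½)*61 - 107 = 61/2 - 107 = -153/2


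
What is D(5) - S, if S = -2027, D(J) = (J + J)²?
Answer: 2127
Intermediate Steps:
D(J) = 4*J² (D(J) = (2*J)² = 4*J²)
D(5) - S = 4*5² - 1*(-2027) = 4*25 + 2027 = 100 + 2027 = 2127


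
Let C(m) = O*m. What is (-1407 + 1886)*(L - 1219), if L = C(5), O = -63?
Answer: -734786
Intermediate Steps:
C(m) = -63*m
L = -315 (L = -63*5 = -315)
(-1407 + 1886)*(L - 1219) = (-1407 + 1886)*(-315 - 1219) = 479*(-1534) = -734786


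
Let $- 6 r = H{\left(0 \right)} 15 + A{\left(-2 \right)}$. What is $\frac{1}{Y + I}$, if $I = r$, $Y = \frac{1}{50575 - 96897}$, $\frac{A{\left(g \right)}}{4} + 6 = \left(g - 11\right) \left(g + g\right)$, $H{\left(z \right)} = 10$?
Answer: $- \frac{138966}{7735777} \approx -0.017964$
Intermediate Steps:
$A{\left(g \right)} = -24 + 8 g \left(-11 + g\right)$ ($A{\left(g \right)} = -24 + 4 \left(g - 11\right) \left(g + g\right) = -24 + 4 \left(-11 + g\right) 2 g = -24 + 4 \cdot 2 g \left(-11 + g\right) = -24 + 8 g \left(-11 + g\right)$)
$Y = - \frac{1}{46322}$ ($Y = \frac{1}{-46322} = - \frac{1}{46322} \approx -2.1588 \cdot 10^{-5}$)
$r = - \frac{167}{3}$ ($r = - \frac{10 \cdot 15 - \left(-152 - 32\right)}{6} = - \frac{150 + \left(-24 + 176 + 8 \cdot 4\right)}{6} = - \frac{150 + \left(-24 + 176 + 32\right)}{6} = - \frac{150 + 184}{6} = \left(- \frac{1}{6}\right) 334 = - \frac{167}{3} \approx -55.667$)
$I = - \frac{167}{3} \approx -55.667$
$\frac{1}{Y + I} = \frac{1}{- \frac{1}{46322} - \frac{167}{3}} = \frac{1}{- \frac{7735777}{138966}} = - \frac{138966}{7735777}$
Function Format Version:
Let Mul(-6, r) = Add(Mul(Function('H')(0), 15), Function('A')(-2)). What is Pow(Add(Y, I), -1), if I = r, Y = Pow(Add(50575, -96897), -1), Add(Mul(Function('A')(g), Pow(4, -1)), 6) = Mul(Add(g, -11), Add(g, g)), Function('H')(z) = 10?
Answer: Rational(-138966, 7735777) ≈ -0.017964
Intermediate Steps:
Function('A')(g) = Add(-24, Mul(8, g, Add(-11, g))) (Function('A')(g) = Add(-24, Mul(4, Mul(Add(g, -11), Add(g, g)))) = Add(-24, Mul(4, Mul(Add(-11, g), Mul(2, g)))) = Add(-24, Mul(4, Mul(2, g, Add(-11, g)))) = Add(-24, Mul(8, g, Add(-11, g))))
Y = Rational(-1, 46322) (Y = Pow(-46322, -1) = Rational(-1, 46322) ≈ -2.1588e-5)
r = Rational(-167, 3) (r = Mul(Rational(-1, 6), Add(Mul(10, 15), Add(-24, Mul(-88, -2), Mul(8, Pow(-2, 2))))) = Mul(Rational(-1, 6), Add(150, Add(-24, 176, Mul(8, 4)))) = Mul(Rational(-1, 6), Add(150, Add(-24, 176, 32))) = Mul(Rational(-1, 6), Add(150, 184)) = Mul(Rational(-1, 6), 334) = Rational(-167, 3) ≈ -55.667)
I = Rational(-167, 3) ≈ -55.667
Pow(Add(Y, I), -1) = Pow(Add(Rational(-1, 46322), Rational(-167, 3)), -1) = Pow(Rational(-7735777, 138966), -1) = Rational(-138966, 7735777)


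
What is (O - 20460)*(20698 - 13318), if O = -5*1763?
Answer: -216049500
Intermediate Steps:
O = -8815
(O - 20460)*(20698 - 13318) = (-8815 - 20460)*(20698 - 13318) = -29275*7380 = -216049500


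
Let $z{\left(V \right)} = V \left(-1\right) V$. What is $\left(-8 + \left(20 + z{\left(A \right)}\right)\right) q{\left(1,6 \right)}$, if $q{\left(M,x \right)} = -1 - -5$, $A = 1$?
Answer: $44$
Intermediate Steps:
$z{\left(V \right)} = - V^{2}$ ($z{\left(V \right)} = - V V = - V^{2}$)
$q{\left(M,x \right)} = 4$ ($q{\left(M,x \right)} = -1 + 5 = 4$)
$\left(-8 + \left(20 + z{\left(A \right)}\right)\right) q{\left(1,6 \right)} = \left(-8 + \left(20 - 1^{2}\right)\right) 4 = \left(-8 + \left(20 - 1\right)\right) 4 = \left(-8 + 19\right) 4 = 11 \cdot 4 = 44$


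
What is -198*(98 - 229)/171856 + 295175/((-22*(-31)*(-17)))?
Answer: -12606717407/498124616 ≈ -25.308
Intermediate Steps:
-198*(98 - 229)/171856 + 295175/((-22*(-31)*(-17))) = -198*(-131)*(1/171856) + 295175/((682*(-17))) = 25938*(1/171856) + 295175/(-11594) = 12969/85928 + 295175*(-1/11594) = 12969/85928 - 295175/11594 = -12606717407/498124616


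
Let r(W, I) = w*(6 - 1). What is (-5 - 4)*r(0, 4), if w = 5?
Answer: -225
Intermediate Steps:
r(W, I) = 25 (r(W, I) = 5*(6 - 1) = 5*5 = 25)
(-5 - 4)*r(0, 4) = (-5 - 4)*25 = -9*25 = -225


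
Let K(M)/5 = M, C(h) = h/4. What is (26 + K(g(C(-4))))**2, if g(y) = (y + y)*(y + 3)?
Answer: 36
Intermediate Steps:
C(h) = h/4 (C(h) = h*(1/4) = h/4)
g(y) = 2*y*(3 + y) (g(y) = (2*y)*(3 + y) = 2*y*(3 + y))
K(M) = 5*M
(26 + K(g(C(-4))))**2 = (26 + 5*(2*((1/4)*(-4))*(3 + (1/4)*(-4))))**2 = (26 + 5*(2*(-1)*(3 - 1)))**2 = (26 + 5*(2*(-1)*2))**2 = (26 + 5*(-4))**2 = (26 - 20)**2 = 6**2 = 36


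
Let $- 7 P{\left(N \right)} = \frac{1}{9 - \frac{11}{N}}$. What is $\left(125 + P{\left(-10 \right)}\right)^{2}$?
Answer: $\frac{7808373225}{499849} \approx 15621.0$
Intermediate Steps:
$P{\left(N \right)} = - \frac{1}{7 \left(9 - \frac{11}{N}\right)}$
$\left(125 + P{\left(-10 \right)}\right)^{2} = \left(125 - - \frac{10}{-77 + 63 \left(-10\right)}\right)^{2} = \left(125 - - \frac{10}{-77 - 630}\right)^{2} = \left(125 - - \frac{10}{-707}\right)^{2} = \left(125 - \left(-10\right) \left(- \frac{1}{707}\right)\right)^{2} = \left(125 - \frac{10}{707}\right)^{2} = \left(\frac{88365}{707}\right)^{2} = \frac{7808373225}{499849}$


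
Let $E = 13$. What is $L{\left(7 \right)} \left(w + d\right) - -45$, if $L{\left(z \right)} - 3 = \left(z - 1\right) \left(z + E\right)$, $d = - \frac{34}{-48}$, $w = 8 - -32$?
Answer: $\frac{40417}{8} \approx 5052.1$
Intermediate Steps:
$w = 40$ ($w = 8 + 32 = 40$)
$d = \frac{17}{24}$ ($d = \left(-34\right) \left(- \frac{1}{48}\right) = \frac{17}{24} \approx 0.70833$)
$L{\left(z \right)} = 3 + \left(-1 + z\right) \left(13 + z\right)$ ($L{\left(z \right)} = 3 + \left(z - 1\right) \left(z + 13\right) = 3 + \left(-1 + z\right) \left(13 + z\right)$)
$L{\left(7 \right)} \left(w + d\right) - -45 = \left(-10 + 7^{2} + 12 \cdot 7\right) \left(40 + \frac{17}{24}\right) - -45 = \left(-10 + 49 + 84\right) \frac{977}{24} + 45 = 123 \cdot \frac{977}{24} + 45 = \frac{40057}{8} + 45 = \frac{40417}{8}$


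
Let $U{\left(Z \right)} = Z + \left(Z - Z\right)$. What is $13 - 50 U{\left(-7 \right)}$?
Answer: $363$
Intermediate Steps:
$U{\left(Z \right)} = Z$ ($U{\left(Z \right)} = Z + 0 = Z$)
$13 - 50 U{\left(-7 \right)} = 13 - -350 = 13 + 350 = 363$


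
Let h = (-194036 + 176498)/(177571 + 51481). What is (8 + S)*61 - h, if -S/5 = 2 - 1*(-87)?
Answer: -3052910813/114526 ≈ -26657.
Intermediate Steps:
S = -445 (S = -5*(2 - 1*(-87)) = -5*(2 + 87) = -5*89 = -445)
h = -8769/114526 (h = -17538/229052 = -17538*1/229052 = -8769/114526 ≈ -0.076568)
(8 + S)*61 - h = (8 - 445)*61 - 1*(-8769/114526) = -437*61 + 8769/114526 = -26657 + 8769/114526 = -3052910813/114526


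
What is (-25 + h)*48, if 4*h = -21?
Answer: -1452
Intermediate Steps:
h = -21/4 (h = (¼)*(-21) = -21/4 ≈ -5.2500)
(-25 + h)*48 = (-25 - 21/4)*48 = -121/4*48 = -1452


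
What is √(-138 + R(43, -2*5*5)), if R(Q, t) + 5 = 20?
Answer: I*√123 ≈ 11.091*I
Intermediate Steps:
R(Q, t) = 15 (R(Q, t) = -5 + 20 = 15)
√(-138 + R(43, -2*5*5)) = √(-138 + 15) = √(-123) = I*√123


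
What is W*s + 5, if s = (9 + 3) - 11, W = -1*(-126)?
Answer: 131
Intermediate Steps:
W = 126
s = 1 (s = 12 - 11 = 1)
W*s + 5 = 126*1 + 5 = 126 + 5 = 131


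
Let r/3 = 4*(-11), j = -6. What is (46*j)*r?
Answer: 36432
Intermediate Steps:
r = -132 (r = 3*(4*(-11)) = 3*(-44) = -132)
(46*j)*r = (46*(-6))*(-132) = -276*(-132) = 36432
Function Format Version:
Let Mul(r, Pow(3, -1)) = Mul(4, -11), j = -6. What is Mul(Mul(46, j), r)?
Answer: 36432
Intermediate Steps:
r = -132 (r = Mul(3, Mul(4, -11)) = Mul(3, -44) = -132)
Mul(Mul(46, j), r) = Mul(Mul(46, -6), -132) = Mul(-276, -132) = 36432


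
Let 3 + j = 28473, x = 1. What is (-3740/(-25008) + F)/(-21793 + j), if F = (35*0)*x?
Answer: 85/3794964 ≈ 2.2398e-5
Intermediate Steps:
j = 28470 (j = -3 + 28473 = 28470)
F = 0 (F = (35*0)*1 = 0*1 = 0)
(-3740/(-25008) + F)/(-21793 + j) = (-3740/(-25008) + 0)/(-21793 + 28470) = (-3740*(-1/25008) + 0)/6677 = (935/6252 + 0)*(1/6677) = (935/6252)*(1/6677) = 85/3794964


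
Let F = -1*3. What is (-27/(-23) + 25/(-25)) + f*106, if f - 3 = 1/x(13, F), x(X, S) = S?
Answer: 19516/69 ≈ 282.84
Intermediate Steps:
F = -3
f = 8/3 (f = 3 + 1/(-3) = 3 - 1/3 = 8/3 ≈ 2.6667)
(-27/(-23) + 25/(-25)) + f*106 = (-27/(-23) + 25/(-25)) + (8/3)*106 = (-27*(-1/23) + 25*(-1/25)) + 848/3 = (27/23 - 1) + 848/3 = 4/23 + 848/3 = 19516/69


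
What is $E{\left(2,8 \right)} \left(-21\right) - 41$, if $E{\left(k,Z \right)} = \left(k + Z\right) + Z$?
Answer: $-419$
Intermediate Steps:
$E{\left(k,Z \right)} = k + 2 Z$ ($E{\left(k,Z \right)} = \left(Z + k\right) + Z = k + 2 Z$)
$E{\left(2,8 \right)} \left(-21\right) - 41 = \left(2 + 2 \cdot 8\right) \left(-21\right) - 41 = \left(2 + 16\right) \left(-21\right) + \left(-64 + 23\right) = 18 \left(-21\right) - 41 = -378 - 41 = -419$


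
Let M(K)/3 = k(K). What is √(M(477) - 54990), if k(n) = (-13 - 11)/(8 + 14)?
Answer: 3*I*√739354/11 ≈ 234.51*I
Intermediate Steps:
k(n) = -12/11 (k(n) = -24/22 = -24*1/22 = -12/11)
M(K) = -36/11 (M(K) = 3*(-12/11) = -36/11)
√(M(477) - 54990) = √(-36/11 - 54990) = √(-604926/11) = 3*I*√739354/11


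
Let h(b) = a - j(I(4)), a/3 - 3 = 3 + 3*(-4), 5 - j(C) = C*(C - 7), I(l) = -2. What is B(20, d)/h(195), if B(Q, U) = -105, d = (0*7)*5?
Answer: 21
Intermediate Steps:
d = 0 (d = 0*5 = 0)
j(C) = 5 - C*(-7 + C) (j(C) = 5 - C*(C - 7) = 5 - C*(-7 + C))
a = -18 (a = 9 + 3*(3 + 3*(-4)) = 9 + 3*(3 - 12) = 9 + 3*(-9) = 9 - 27 = -18)
h(b) = -5 (h(b) = -18 - (5 - 1*(-2)² + 7*(-2)) = -18 - (5 - 1*4 - 14) = -18 - (5 - 4 - 14) = -18 - 1*(-13) = -18 + 13 = -5)
B(20, d)/h(195) = -105/(-5) = -105*(-⅕) = 21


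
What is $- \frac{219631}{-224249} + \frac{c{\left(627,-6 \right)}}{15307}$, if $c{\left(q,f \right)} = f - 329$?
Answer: $\frac{3286768302}{3432579443} \approx 0.95752$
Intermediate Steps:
$c{\left(q,f \right)} = -329 + f$
$- \frac{219631}{-224249} + \frac{c{\left(627,-6 \right)}}{15307} = - \frac{219631}{-224249} + \frac{-329 - 6}{15307} = \left(-219631\right) \left(- \frac{1}{224249}\right) - \frac{335}{15307} = \frac{219631}{224249} - \frac{335}{15307} = \frac{3286768302}{3432579443}$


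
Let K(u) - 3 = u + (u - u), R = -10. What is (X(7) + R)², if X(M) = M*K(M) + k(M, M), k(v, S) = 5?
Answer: 4225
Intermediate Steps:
K(u) = 3 + u (K(u) = 3 + (u + (u - u)) = 3 + (u + 0) = 3 + u)
X(M) = 5 + M*(3 + M) (X(M) = M*(3 + M) + 5 = 5 + M*(3 + M))
(X(7) + R)² = ((5 + 7*(3 + 7)) - 10)² = ((5 + 7*10) - 10)² = ((5 + 70) - 10)² = (75 - 10)² = 65² = 4225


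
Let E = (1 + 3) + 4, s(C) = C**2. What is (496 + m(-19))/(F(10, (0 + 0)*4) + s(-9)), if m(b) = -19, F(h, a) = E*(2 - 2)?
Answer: 53/9 ≈ 5.8889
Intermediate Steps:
E = 8 (E = 4 + 4 = 8)
F(h, a) = 0 (F(h, a) = 8*(2 - 2) = 8*0 = 0)
(496 + m(-19))/(F(10, (0 + 0)*4) + s(-9)) = (496 - 19)/(0 + (-9)**2) = 477/(0 + 81) = 477/81 = 477*(1/81) = 53/9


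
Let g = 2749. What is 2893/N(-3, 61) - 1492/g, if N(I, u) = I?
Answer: -7957333/8247 ≈ -964.88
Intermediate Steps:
2893/N(-3, 61) - 1492/g = 2893/(-3) - 1492/2749 = 2893*(-1/3) - 1492*1/2749 = -2893/3 - 1492/2749 = -7957333/8247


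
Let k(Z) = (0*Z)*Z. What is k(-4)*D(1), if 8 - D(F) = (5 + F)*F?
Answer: 0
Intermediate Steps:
k(Z) = 0 (k(Z) = 0*Z = 0)
D(F) = 8 - F*(5 + F) (D(F) = 8 - (5 + F)*F = 8 - F*(5 + F))
k(-4)*D(1) = 0*(8 - 1*1² - 5*1) = 0*(8 - 1*1 - 5) = 0*(8 - 1 - 5) = 0*2 = 0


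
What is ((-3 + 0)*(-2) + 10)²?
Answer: 256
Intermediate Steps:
((-3 + 0)*(-2) + 10)² = (-3*(-2) + 10)² = (6 + 10)² = 16² = 256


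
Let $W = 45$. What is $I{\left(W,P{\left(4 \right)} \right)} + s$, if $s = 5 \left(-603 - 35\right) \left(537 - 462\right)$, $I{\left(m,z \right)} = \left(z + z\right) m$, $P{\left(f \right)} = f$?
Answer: $-238890$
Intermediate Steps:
$I{\left(m,z \right)} = 2 m z$ ($I{\left(m,z \right)} = 2 z m = 2 m z$)
$s = -239250$ ($s = 5 \left(\left(-638\right) 75\right) = 5 \left(-47850\right) = -239250$)
$I{\left(W,P{\left(4 \right)} \right)} + s = 2 \cdot 45 \cdot 4 - 239250 = 360 - 239250 = -238890$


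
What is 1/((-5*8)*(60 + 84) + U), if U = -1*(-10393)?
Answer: 1/4633 ≈ 0.00021584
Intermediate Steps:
U = 10393
1/((-5*8)*(60 + 84) + U) = 1/((-5*8)*(60 + 84) + 10393) = 1/(-40*144 + 10393) = 1/(-5760 + 10393) = 1/4633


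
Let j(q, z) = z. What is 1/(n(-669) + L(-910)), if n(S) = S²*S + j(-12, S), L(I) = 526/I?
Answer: -455/136235635253 ≈ -3.3398e-9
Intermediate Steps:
n(S) = S + S³ (n(S) = S²*S + S = S³ + S = S + S³)
1/(n(-669) + L(-910)) = 1/((-669 + (-669)³) + 526/(-910)) = 1/((-669 - 299418309) + 526*(-1/910)) = 1/(-299418978 - 263/455) = 1/(-136235635253/455) = -455/136235635253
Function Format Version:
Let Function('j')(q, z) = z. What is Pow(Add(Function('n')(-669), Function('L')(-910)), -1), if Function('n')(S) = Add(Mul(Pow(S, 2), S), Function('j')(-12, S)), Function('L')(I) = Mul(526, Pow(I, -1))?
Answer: Rational(-455, 136235635253) ≈ -3.3398e-9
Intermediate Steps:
Function('n')(S) = Add(S, Pow(S, 3)) (Function('n')(S) = Add(Mul(Pow(S, 2), S), S) = Add(Pow(S, 3), S) = Add(S, Pow(S, 3)))
Pow(Add(Function('n')(-669), Function('L')(-910)), -1) = Pow(Add(Add(-669, Pow(-669, 3)), Mul(526, Pow(-910, -1))), -1) = Pow(Add(Add(-669, -299418309), Mul(526, Rational(-1, 910))), -1) = Pow(Add(-299418978, Rational(-263, 455)), -1) = Pow(Rational(-136235635253, 455), -1) = Rational(-455, 136235635253)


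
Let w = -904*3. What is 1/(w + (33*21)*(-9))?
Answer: -1/8949 ≈ -0.00011174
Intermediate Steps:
w = -2712
1/(w + (33*21)*(-9)) = 1/(-2712 + (33*21)*(-9)) = 1/(-2712 + 693*(-9)) = 1/(-2712 - 6237) = 1/(-8949) = -1/8949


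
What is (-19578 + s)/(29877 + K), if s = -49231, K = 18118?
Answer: -68809/47995 ≈ -1.4337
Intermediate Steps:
(-19578 + s)/(29877 + K) = (-19578 - 49231)/(29877 + 18118) = -68809/47995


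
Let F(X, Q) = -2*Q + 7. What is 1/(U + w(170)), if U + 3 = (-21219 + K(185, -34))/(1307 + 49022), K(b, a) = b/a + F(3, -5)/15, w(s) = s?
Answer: 25667790/4275697043 ≈ 0.0060032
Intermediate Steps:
F(X, Q) = 7 - 2*Q
K(b, a) = 17/15 + b/a (K(b, a) = b/a + (7 - 2*(-5))/15 = b/a + (7 + 10)*(1/15) = b/a + 17*(1/15) = b/a + 17/15 = 17/15 + b/a)
U = -87827257/25667790 (U = -3 + (-21219 + (17/15 + 185/(-34)))/(1307 + 49022) = -3 + (-21219 + (17/15 + 185*(-1/34)))/50329 = -3 + (-21219 + (17/15 - 185/34))*(1/50329) = -3 + (-21219 - 2197/510)*(1/50329) = -3 - 10823887/510*1/50329 = -3 - 10823887/25667790 = -87827257/25667790 ≈ -3.4217)
1/(U + w(170)) = 1/(-87827257/25667790 + 170) = 1/(4275697043/25667790) = 25667790/4275697043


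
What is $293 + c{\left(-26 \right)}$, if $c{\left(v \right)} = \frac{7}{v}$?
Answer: $\frac{7611}{26} \approx 292.73$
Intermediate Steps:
$293 + c{\left(-26 \right)} = 293 + \frac{7}{-26} = 293 + 7 \left(- \frac{1}{26}\right) = 293 - \frac{7}{26} = \frac{7611}{26}$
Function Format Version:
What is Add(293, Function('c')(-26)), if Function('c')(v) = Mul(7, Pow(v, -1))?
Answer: Rational(7611, 26) ≈ 292.73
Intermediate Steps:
Add(293, Function('c')(-26)) = Add(293, Mul(7, Pow(-26, -1))) = Add(293, Mul(7, Rational(-1, 26))) = Add(293, Rational(-7, 26)) = Rational(7611, 26)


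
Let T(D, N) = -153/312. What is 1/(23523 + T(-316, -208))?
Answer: 104/2446341 ≈ 4.2512e-5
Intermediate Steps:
T(D, N) = -51/104 (T(D, N) = -153*1/312 = -51/104)
1/(23523 + T(-316, -208)) = 1/(23523 - 51/104) = 1/(2446341/104) = 104/2446341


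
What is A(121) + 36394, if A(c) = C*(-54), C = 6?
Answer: 36070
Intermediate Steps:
A(c) = -324 (A(c) = 6*(-54) = -324)
A(121) + 36394 = -324 + 36394 = 36070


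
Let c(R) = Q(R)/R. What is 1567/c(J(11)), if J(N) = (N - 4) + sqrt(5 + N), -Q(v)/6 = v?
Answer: -1567/6 ≈ -261.17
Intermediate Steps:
Q(v) = -6*v
J(N) = -4 + N + sqrt(5 + N) (J(N) = (-4 + N) + sqrt(5 + N) = -4 + N + sqrt(5 + N))
c(R) = -6 (c(R) = (-6*R)/R = -6)
1567/c(J(11)) = 1567/(-6) = 1567*(-1/6) = -1567/6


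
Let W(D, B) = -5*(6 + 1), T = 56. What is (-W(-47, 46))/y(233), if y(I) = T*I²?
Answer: 5/434312 ≈ 1.1512e-5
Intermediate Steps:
W(D, B) = -35 (W(D, B) = -5*7 = -35)
y(I) = 56*I²
(-W(-47, 46))/y(233) = (-1*(-35))/((56*233²)) = 35/((56*54289)) = 35/3040184 = 35*(1/3040184) = 5/434312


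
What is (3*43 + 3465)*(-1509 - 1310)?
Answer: -10131486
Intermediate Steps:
(3*43 + 3465)*(-1509 - 1310) = (129 + 3465)*(-2819) = 3594*(-2819) = -10131486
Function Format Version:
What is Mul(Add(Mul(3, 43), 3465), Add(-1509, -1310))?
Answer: -10131486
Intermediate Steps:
Mul(Add(Mul(3, 43), 3465), Add(-1509, -1310)) = Mul(Add(129, 3465), -2819) = Mul(3594, -2819) = -10131486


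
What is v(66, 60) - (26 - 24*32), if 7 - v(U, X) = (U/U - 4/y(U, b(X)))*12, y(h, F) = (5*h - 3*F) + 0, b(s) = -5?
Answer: 84771/115 ≈ 737.14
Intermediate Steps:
y(h, F) = -3*F + 5*h (y(h, F) = (-3*F + 5*h) + 0 = -3*F + 5*h)
v(U, X) = -5 + 48/(15 + 5*U) (v(U, X) = 7 - (U/U - 4/(-3*(-5) + 5*U))*12 = 7 - (1 - 4/(15 + 5*U))*12 = 7 - (12 - 48/(15 + 5*U)) = 7 + (-12 + 48/(15 + 5*U)) = -5 + 48/(15 + 5*U))
v(66, 60) - (26 - 24*32) = (-27 - 25*66)/(5*(3 + 66)) - (26 - 24*32) = (1/5)*(-27 - 1650)/69 - (26 - 768) = (1/5)*(1/69)*(-1677) - 1*(-742) = -559/115 + 742 = 84771/115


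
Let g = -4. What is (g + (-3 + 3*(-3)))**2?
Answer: 256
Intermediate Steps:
(g + (-3 + 3*(-3)))**2 = (-4 + (-3 + 3*(-3)))**2 = (-4 + (-3 - 9))**2 = (-4 - 12)**2 = (-16)**2 = 256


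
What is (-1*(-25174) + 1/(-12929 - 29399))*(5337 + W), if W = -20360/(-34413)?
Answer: 1763294593172301/13122824 ≈ 1.3437e+8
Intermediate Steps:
W = 20360/34413 (W = -20360*(-1/34413) = 20360/34413 ≈ 0.59164)
(-1*(-25174) + 1/(-12929 - 29399))*(5337 + W) = (-1*(-25174) + 1/(-12929 - 29399))*(5337 + 20360/34413) = (25174 + 1/(-42328))*(183682541/34413) = (25174 - 1/42328)*(183682541/34413) = (1065565071/42328)*(183682541/34413) = 1763294593172301/13122824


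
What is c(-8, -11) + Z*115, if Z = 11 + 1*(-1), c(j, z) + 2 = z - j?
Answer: 1145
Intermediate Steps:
c(j, z) = -2 + z - j (c(j, z) = -2 + (z - j) = -2 + z - j)
Z = 10 (Z = 11 - 1 = 10)
c(-8, -11) + Z*115 = (-2 - 11 - 1*(-8)) + 10*115 = (-2 - 11 + 8) + 1150 = -5 + 1150 = 1145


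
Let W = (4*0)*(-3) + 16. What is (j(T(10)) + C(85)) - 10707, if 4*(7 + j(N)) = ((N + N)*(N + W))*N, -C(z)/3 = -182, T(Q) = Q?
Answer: -8868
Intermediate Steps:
W = 16 (W = 0*(-3) + 16 = 0 + 16 = 16)
C(z) = 546 (C(z) = -3*(-182) = 546)
j(N) = -7 + N²*(16 + N)/2 (j(N) = -7 + (((N + N)*(N + 16))*N)/4 = -7 + (((2*N)*(16 + N))*N)/4 = -7 + ((2*N*(16 + N))*N)/4 = -7 + (2*N²*(16 + N))/4 = -7 + N²*(16 + N)/2)
(j(T(10)) + C(85)) - 10707 = ((-7 + (½)*10³ + 8*10²) + 546) - 10707 = ((-7 + (½)*1000 + 8*100) + 546) - 10707 = ((-7 + 500 + 800) + 546) - 10707 = (1293 + 546) - 10707 = 1839 - 10707 = -8868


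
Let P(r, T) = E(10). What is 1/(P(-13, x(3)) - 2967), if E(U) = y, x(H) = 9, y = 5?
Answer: -1/2962 ≈ -0.00033761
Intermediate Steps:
E(U) = 5
P(r, T) = 5
1/(P(-13, x(3)) - 2967) = 1/(5 - 2967) = 1/(-2962) = -1/2962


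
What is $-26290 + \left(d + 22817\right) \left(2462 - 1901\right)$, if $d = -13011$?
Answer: $5474876$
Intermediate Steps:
$-26290 + \left(d + 22817\right) \left(2462 - 1901\right) = -26290 + \left(-13011 + 22817\right) \left(2462 - 1901\right) = -26290 + 9806 \cdot 561 = -26290 + 5501166 = 5474876$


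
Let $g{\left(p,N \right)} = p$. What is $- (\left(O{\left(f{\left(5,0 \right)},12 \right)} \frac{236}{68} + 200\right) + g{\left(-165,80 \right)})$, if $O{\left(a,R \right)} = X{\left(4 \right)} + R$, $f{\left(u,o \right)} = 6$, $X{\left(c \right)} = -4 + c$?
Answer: $- \frac{1303}{17} \approx -76.647$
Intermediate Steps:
$O{\left(a,R \right)} = R$ ($O{\left(a,R \right)} = \left(-4 + 4\right) + R = 0 + R = R$)
$- (\left(O{\left(f{\left(5,0 \right)},12 \right)} \frac{236}{68} + 200\right) + g{\left(-165,80 \right)}) = - (\left(12 \cdot \frac{236}{68} + 200\right) - 165) = - (\left(12 \cdot 236 \cdot \frac{1}{68} + 200\right) - 165) = - (\left(12 \cdot \frac{59}{17} + 200\right) - 165) = - (\left(\frac{708}{17} + 200\right) - 165) = - (\frac{4108}{17} - 165) = \left(-1\right) \frac{1303}{17} = - \frac{1303}{17}$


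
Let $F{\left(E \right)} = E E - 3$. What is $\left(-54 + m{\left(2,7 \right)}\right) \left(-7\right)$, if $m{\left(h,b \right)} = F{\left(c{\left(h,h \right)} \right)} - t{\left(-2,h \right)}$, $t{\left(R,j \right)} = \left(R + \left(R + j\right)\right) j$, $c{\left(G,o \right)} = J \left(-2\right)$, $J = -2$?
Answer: $259$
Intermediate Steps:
$c{\left(G,o \right)} = 4$ ($c{\left(G,o \right)} = \left(-2\right) \left(-2\right) = 4$)
$F{\left(E \right)} = -3 + E^{2}$ ($F{\left(E \right)} = E^{2} - 3 = -3 + E^{2}$)
$t{\left(R,j \right)} = j \left(j + 2 R\right)$ ($t{\left(R,j \right)} = \left(j + 2 R\right) j = j \left(j + 2 R\right)$)
$m{\left(h,b \right)} = 13 - h \left(-4 + h\right)$ ($m{\left(h,b \right)} = \left(-3 + 4^{2}\right) - h \left(h + 2 \left(-2\right)\right) = \left(-3 + 16\right) - h \left(h - 4\right) = 13 - h \left(-4 + h\right)$)
$\left(-54 + m{\left(2,7 \right)}\right) \left(-7\right) = \left(-54 + \left(13 - 2 \left(-4 + 2\right)\right)\right) \left(-7\right) = \left(-54 + \left(13 - 2 \left(-2\right)\right)\right) \left(-7\right) = \left(-54 + \left(13 + 4\right)\right) \left(-7\right) = \left(-54 + 17\right) \left(-7\right) = \left(-37\right) \left(-7\right) = 259$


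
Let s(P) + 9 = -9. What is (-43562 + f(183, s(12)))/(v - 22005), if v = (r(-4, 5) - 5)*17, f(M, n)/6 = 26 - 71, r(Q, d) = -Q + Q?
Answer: 21916/11045 ≈ 1.9842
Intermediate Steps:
s(P) = -18 (s(P) = -9 - 9 = -18)
r(Q, d) = 0
f(M, n) = -270 (f(M, n) = 6*(26 - 71) = 6*(-45) = -270)
v = -85 (v = (0 - 5)*17 = -5*17 = -85)
(-43562 + f(183, s(12)))/(v - 22005) = (-43562 - 270)/(-85 - 22005) = -43832/(-22090) = -43832*(-1/22090) = 21916/11045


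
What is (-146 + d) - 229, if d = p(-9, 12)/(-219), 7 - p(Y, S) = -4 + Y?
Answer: -82145/219 ≈ -375.09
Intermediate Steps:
p(Y, S) = 11 - Y (p(Y, S) = 7 - (-4 + Y) = 7 + (4 - Y) = 11 - Y)
d = -20/219 (d = (11 - 1*(-9))/(-219) = (11 + 9)*(-1/219) = 20*(-1/219) = -20/219 ≈ -0.091324)
(-146 + d) - 229 = (-146 - 20/219) - 229 = -31994/219 - 229 = -82145/219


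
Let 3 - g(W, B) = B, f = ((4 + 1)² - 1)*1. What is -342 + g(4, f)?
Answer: -363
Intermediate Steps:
f = 24 (f = (5² - 1)*1 = (25 - 1)*1 = 24*1 = 24)
g(W, B) = 3 - B
-342 + g(4, f) = -342 + (3 - 1*24) = -342 + (3 - 24) = -342 - 21 = -363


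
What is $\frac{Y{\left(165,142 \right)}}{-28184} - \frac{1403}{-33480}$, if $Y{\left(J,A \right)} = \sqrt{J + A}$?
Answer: $\frac{1403}{33480} - \frac{\sqrt{307}}{28184} \approx 0.041284$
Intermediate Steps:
$Y{\left(J,A \right)} = \sqrt{A + J}$
$\frac{Y{\left(165,142 \right)}}{-28184} - \frac{1403}{-33480} = \frac{\sqrt{142 + 165}}{-28184} - \frac{1403}{-33480} = \sqrt{307} \left(- \frac{1}{28184}\right) - - \frac{1403}{33480} = - \frac{\sqrt{307}}{28184} + \frac{1403}{33480} = \frac{1403}{33480} - \frac{\sqrt{307}}{28184}$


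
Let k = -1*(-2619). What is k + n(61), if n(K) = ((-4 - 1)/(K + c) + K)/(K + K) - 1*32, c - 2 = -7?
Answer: 17677795/6832 ≈ 2587.5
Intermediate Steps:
c = -5 (c = 2 - 7 = -5)
k = 2619
n(K) = -32 + (K - 5/(-5 + K))/(2*K) (n(K) = ((-4 - 1)/(K - 5) + K)/(K + K) - 1*32 = (-5/(-5 + K) + K)/((2*K)) - 32 = (K - 5/(-5 + K))*(1/(2*K)) - 32 = (K - 5/(-5 + K))/(2*K) - 32 = -32 + (K - 5/(-5 + K))/(2*K))
k + n(61) = 2619 + (1/2)*(-5 - 63*61**2 + 315*61)/(61*(-5 + 61)) = 2619 + (1/2)*(1/61)*(-5 - 63*3721 + 19215)/56 = 2619 + (1/2)*(1/61)*(1/56)*(-5 - 234423 + 19215) = 2619 + (1/2)*(1/61)*(1/56)*(-215213) = 2619 - 215213/6832 = 17677795/6832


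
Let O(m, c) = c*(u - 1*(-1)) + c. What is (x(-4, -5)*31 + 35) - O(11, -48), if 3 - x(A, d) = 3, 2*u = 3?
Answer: 203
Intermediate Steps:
u = 3/2 (u = (1/2)*3 = 3/2 ≈ 1.5000)
x(A, d) = 0 (x(A, d) = 3 - 1*3 = 3 - 3 = 0)
O(m, c) = 7*c/2 (O(m, c) = c*(3/2 - 1*(-1)) + c = c*(3/2 + 1) + c = c*(5/2) + c = 5*c/2 + c = 7*c/2)
(x(-4, -5)*31 + 35) - O(11, -48) = (0*31 + 35) - 7*(-48)/2 = (0 + 35) - 1*(-168) = 35 + 168 = 203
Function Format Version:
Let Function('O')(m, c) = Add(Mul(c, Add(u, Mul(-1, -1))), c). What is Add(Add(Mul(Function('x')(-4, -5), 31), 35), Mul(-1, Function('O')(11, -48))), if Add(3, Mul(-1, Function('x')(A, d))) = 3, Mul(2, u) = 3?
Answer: 203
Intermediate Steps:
u = Rational(3, 2) (u = Mul(Rational(1, 2), 3) = Rational(3, 2) ≈ 1.5000)
Function('x')(A, d) = 0 (Function('x')(A, d) = Add(3, Mul(-1, 3)) = Add(3, -3) = 0)
Function('O')(m, c) = Mul(Rational(7, 2), c) (Function('O')(m, c) = Add(Mul(c, Add(Rational(3, 2), Mul(-1, -1))), c) = Add(Mul(c, Add(Rational(3, 2), 1)), c) = Add(Mul(c, Rational(5, 2)), c) = Add(Mul(Rational(5, 2), c), c) = Mul(Rational(7, 2), c))
Add(Add(Mul(Function('x')(-4, -5), 31), 35), Mul(-1, Function('O')(11, -48))) = Add(Add(Mul(0, 31), 35), Mul(-1, Mul(Rational(7, 2), -48))) = Add(Add(0, 35), Mul(-1, -168)) = Add(35, 168) = 203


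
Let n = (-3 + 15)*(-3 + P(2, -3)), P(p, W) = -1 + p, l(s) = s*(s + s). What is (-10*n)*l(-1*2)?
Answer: 1920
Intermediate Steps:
l(s) = 2*s**2 (l(s) = s*(2*s) = 2*s**2)
n = -24 (n = (-3 + 15)*(-3 + (-1 + 2)) = 12*(-3 + 1) = 12*(-2) = -24)
(-10*n)*l(-1*2) = (-10*(-24))*(2*(-1*2)**2) = 240*(2*(-2)**2) = 240*(2*4) = 240*8 = 1920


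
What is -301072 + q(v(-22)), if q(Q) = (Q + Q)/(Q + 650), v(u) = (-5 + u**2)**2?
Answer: -69273498670/230091 ≈ -3.0107e+5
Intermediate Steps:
q(Q) = 2*Q/(650 + Q) (q(Q) = (2*Q)/(650 + Q) = 2*Q/(650 + Q))
-301072 + q(v(-22)) = -301072 + 2*(-5 + (-22)**2)**2/(650 + (-5 + (-22)**2)**2) = -301072 + 2*(-5 + 484)**2/(650 + (-5 + 484)**2) = -301072 + 2*479**2/(650 + 479**2) = -301072 + 2*229441/(650 + 229441) = -301072 + 2*229441/230091 = -301072 + 2*229441*(1/230091) = -301072 + 458882/230091 = -69273498670/230091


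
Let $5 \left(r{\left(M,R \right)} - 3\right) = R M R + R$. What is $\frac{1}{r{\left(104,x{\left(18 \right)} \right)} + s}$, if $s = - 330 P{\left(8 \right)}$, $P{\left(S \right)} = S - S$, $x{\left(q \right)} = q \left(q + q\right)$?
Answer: $\frac{5}{43670679} \approx 1.1449 \cdot 10^{-7}$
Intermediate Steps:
$x{\left(q \right)} = 2 q^{2}$ ($x{\left(q \right)} = q 2 q = 2 q^{2}$)
$P{\left(S \right)} = 0$
$r{\left(M,R \right)} = 3 + \frac{R}{5} + \frac{M R^{2}}{5}$ ($r{\left(M,R \right)} = 3 + \frac{R M R + R}{5} = 3 + \frac{M R R + R}{5} = 3 + \frac{M R^{2} + R}{5} = 3 + \frac{R + M R^{2}}{5} = 3 + \left(\frac{R}{5} + \frac{M R^{2}}{5}\right) = 3 + \frac{R}{5} + \frac{M R^{2}}{5}$)
$s = 0$ ($s = \left(-330\right) 0 = 0$)
$\frac{1}{r{\left(104,x{\left(18 \right)} \right)} + s} = \frac{1}{\left(3 + \frac{2 \cdot 18^{2}}{5} + \frac{1}{5} \cdot 104 \left(2 \cdot 18^{2}\right)^{2}\right) + 0} = \frac{1}{\left(3 + \frac{2 \cdot 324}{5} + \frac{1}{5} \cdot 104 \left(2 \cdot 324\right)^{2}\right) + 0} = \frac{1}{\left(3 + \frac{1}{5} \cdot 648 + \frac{1}{5} \cdot 104 \cdot 648^{2}\right) + 0} = \frac{1}{\left(3 + \frac{648}{5} + \frac{1}{5} \cdot 104 \cdot 419904\right) + 0} = \frac{1}{\left(3 + \frac{648}{5} + \frac{43670016}{5}\right) + 0} = \frac{1}{\frac{43670679}{5} + 0} = \frac{1}{\frac{43670679}{5}} = \frac{5}{43670679}$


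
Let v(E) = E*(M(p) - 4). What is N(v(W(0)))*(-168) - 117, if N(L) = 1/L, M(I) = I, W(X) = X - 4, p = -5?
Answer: -365/3 ≈ -121.67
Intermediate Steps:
W(X) = -4 + X
v(E) = -9*E (v(E) = E*(-5 - 4) = E*(-9) = -9*E)
N(v(W(0)))*(-168) - 117 = -168/(-9*(-4 + 0)) - 117 = -168/(-9*(-4)) - 117 = -168/36 - 117 = (1/36)*(-168) - 117 = -14/3 - 117 = -365/3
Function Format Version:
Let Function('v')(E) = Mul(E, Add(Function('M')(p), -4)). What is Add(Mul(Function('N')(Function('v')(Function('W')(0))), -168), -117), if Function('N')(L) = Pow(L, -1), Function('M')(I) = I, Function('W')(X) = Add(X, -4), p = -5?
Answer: Rational(-365, 3) ≈ -121.67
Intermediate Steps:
Function('W')(X) = Add(-4, X)
Function('v')(E) = Mul(-9, E) (Function('v')(E) = Mul(E, Add(-5, -4)) = Mul(E, -9) = Mul(-9, E))
Add(Mul(Function('N')(Function('v')(Function('W')(0))), -168), -117) = Add(Mul(Pow(Mul(-9, Add(-4, 0)), -1), -168), -117) = Add(Mul(Pow(Mul(-9, -4), -1), -168), -117) = Add(Mul(Pow(36, -1), -168), -117) = Add(Mul(Rational(1, 36), -168), -117) = Add(Rational(-14, 3), -117) = Rational(-365, 3)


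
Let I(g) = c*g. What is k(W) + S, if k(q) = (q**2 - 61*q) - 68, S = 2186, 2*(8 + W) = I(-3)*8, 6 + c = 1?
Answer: 1650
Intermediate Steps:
c = -5 (c = -6 + 1 = -5)
I(g) = -5*g
W = 52 (W = -8 + (-5*(-3)*8)/2 = -8 + (15*8)/2 = -8 + (1/2)*120 = -8 + 60 = 52)
k(q) = -68 + q**2 - 61*q
k(W) + S = (-68 + 52**2 - 61*52) + 2186 = (-68 + 2704 - 3172) + 2186 = -536 + 2186 = 1650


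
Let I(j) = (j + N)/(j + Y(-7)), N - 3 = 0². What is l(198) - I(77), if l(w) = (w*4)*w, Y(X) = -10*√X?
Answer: 148503872/947 - 800*I*√7/6629 ≈ 1.5682e+5 - 0.31929*I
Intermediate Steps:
N = 3 (N = 3 + 0² = 3 + 0 = 3)
I(j) = (3 + j)/(j - 10*I*√7) (I(j) = (j + 3)/(j - 10*I*√7) = (3 + j)/(j - 10*I*√7))
l(w) = 4*w² (l(w) = (4*w)*w = 4*w²)
l(198) - I(77) = 4*198² - (3 + 77)/(77 - 10*I*√7) = 4*39204 - 80/(77 - 10*I*√7) = 156816 - 80/(77 - 10*I*√7)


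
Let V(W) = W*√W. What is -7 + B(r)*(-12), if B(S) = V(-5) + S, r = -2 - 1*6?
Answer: 89 + 60*I*√5 ≈ 89.0 + 134.16*I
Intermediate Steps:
V(W) = W^(3/2)
r = -8 (r = -2 - 6 = -8)
B(S) = S - 5*I*√5 (B(S) = (-5)^(3/2) + S = -5*I*√5 + S = S - 5*I*√5)
-7 + B(r)*(-12) = -7 + (-8 - 5*I*√5)*(-12) = -7 + (96 + 60*I*√5) = 89 + 60*I*√5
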